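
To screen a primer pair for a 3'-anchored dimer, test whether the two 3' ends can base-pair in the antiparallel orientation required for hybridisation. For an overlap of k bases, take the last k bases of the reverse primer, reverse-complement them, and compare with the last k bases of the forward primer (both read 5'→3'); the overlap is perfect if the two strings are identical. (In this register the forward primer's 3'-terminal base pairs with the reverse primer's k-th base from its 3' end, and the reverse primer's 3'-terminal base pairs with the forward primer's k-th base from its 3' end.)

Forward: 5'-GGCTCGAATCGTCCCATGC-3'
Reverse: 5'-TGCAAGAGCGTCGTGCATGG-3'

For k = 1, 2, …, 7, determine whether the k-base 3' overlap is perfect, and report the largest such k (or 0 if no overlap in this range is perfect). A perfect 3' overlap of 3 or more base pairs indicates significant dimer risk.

Longest perfect overlap: 6 complementary base pairs; significant dimer risk (threshold 3).

Last 7 bases (5'→3') — forward …CCCATGC, reverse …TGCATGG.
Reverse complement of the reverse primer's last 7 bases: CCATGCA; its first k bases are the reverse complement of the reverse primer's last k bases, so a perfect k-base overlap needs the forward primer's last k bases to equal them.
Comparing (forward last k vs required): k=1: C vs C ✓; k=2: GC vs CC ✗; k=3: TGC vs CCA ✗; k=4: ATGC vs CCAT ✗; k=5: CATGC vs CCATG ✗; k=6: CCATGC vs CCATGC ✓; k=7: CCCATGC vs CCATGCA ✗.
Perfect overlaps at k = 1, 6; the largest is 6.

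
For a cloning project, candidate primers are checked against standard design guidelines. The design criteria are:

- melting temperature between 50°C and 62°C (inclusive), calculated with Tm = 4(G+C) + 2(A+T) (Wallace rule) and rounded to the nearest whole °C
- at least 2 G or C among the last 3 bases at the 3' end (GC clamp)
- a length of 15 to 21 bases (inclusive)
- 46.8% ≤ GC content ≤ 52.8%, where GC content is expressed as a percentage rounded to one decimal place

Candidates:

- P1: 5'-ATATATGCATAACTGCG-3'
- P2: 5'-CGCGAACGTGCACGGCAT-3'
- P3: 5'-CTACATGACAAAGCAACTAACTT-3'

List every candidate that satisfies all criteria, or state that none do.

P1 (17 nt, A=6 T=5 G=3 C=3): Tm = 2·11 + 4·6 = 46°C, outside 50–62°C ✗; 3' end GCG has 3 G/C ✓; length 17 ✓; GC 6/17 = 35.3%, outside 46.8–52.8% ✗ — fails.
P2 (18 nt, A=4 T=2 G=6 C=6): Tm = 2·6 + 4·12 = 60°C ✓; 3' end CAT has 1 G/C, need ≥2 ✗; length 18 ✓; GC 12/18 = 66.7%, outside 46.8–52.8% ✗ — fails.
P3 (23 nt, A=10 T=5 G=2 C=6): Tm = 2·15 + 4·8 = 62°C ✓; 3' end CTT has 1 G/C, need ≥2 ✗; length 23, outside 15–21 ✗; GC 8/23 = 34.8%, outside 46.8–52.8% ✗ — fails.

None of the candidates satisfy all criteria.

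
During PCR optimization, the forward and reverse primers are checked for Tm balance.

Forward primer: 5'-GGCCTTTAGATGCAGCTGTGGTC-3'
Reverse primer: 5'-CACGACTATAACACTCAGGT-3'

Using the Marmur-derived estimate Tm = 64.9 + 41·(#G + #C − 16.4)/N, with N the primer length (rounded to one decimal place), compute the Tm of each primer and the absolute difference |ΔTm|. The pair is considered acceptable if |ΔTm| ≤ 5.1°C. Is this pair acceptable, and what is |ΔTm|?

Forward: G+C = 13, N = 23 → Tm = 64.9 + 41·(13 − 16.4)/23 = 58.8°C.
Reverse: G+C = 9, N = 20 → Tm = 64.9 + 41·(9 − 16.4)/20 = 49.7°C.
|ΔTm| = |58.8 − 49.7| = 9.1°C, > 5.1°C.

|ΔTm| = 9.1°C; the pair is not acceptable.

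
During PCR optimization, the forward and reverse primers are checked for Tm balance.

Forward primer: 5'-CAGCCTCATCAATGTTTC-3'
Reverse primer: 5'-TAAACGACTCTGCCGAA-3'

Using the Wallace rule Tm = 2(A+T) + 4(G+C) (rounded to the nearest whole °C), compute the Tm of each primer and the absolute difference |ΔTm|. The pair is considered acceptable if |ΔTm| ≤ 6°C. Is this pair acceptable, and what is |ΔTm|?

Forward: A=4 T=6 G=2 C=6 → Tm = 2·10 + 4·8 = 52°C.
Reverse: A=6 T=3 G=3 C=5 → Tm = 2·9 + 4·8 = 50°C.
|ΔTm| = |52 − 50| = 2°C, ≤ 6°C.

|ΔTm| = 2°C; the pair is acceptable.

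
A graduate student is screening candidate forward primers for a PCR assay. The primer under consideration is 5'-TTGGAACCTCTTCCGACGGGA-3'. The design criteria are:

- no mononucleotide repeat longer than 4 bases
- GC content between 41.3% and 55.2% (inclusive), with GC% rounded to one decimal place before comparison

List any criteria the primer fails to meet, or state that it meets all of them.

Fails: GC content.

Base counts: A=4, T=5, G=6, C=6 (length 21).
homopolymer run: longest run = 3 ✓
GC content: GC 12/21 = 57.1%, outside 41.3–55.2% ✗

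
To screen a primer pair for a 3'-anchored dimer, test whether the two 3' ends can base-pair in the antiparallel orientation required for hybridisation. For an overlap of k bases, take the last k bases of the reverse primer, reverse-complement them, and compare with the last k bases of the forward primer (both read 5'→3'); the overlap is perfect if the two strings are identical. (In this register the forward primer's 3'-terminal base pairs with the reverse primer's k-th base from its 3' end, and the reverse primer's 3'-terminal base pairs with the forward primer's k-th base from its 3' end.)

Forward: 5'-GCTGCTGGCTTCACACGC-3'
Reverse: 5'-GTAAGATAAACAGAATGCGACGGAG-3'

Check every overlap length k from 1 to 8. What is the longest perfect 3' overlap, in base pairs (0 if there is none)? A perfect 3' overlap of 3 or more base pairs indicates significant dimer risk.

Last 8 bases (5'→3') — forward …TCACACGC, reverse …CGACGGAG.
Reverse complement of the reverse primer's last 8 bases: CTCCGTCG; its first k bases are the reverse complement of the reverse primer's last k bases, so a perfect k-base overlap needs the forward primer's last k bases to equal them.
Comparing (forward last k vs required): k=1: C vs C ✓; k=2: GC vs CT ✗; k=3: CGC vs CTC ✗; k=4: ACGC vs CTCC ✗; k=5: CACGC vs CTCCG ✗; k=6: ACACGC vs CTCCGT ✗; k=7: CACACGC vs CTCCGTC ✗; k=8: TCACACGC vs CTCCGTCG ✗.
Only k = 1 is perfect, so the longest perfect 3' overlap is 1.

Longest perfect overlap: 1 complementary base pair; below the dimer-risk threshold (threshold 3).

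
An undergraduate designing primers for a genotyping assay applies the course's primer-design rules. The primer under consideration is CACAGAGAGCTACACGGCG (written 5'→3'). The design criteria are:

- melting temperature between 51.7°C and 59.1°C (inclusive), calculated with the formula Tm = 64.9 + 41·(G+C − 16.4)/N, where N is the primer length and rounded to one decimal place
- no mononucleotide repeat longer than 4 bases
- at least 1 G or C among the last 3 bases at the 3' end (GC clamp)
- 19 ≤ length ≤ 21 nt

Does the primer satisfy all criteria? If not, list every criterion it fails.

Meets all criteria.

Base counts: A=6, T=1, G=6, C=6 (length 19).
Tm: Tm = 64.9 + 41·(12 − 16.4)/19 = 55.4°C ✓
homopolymer run: longest run = 2 ✓
GC clamp: 3' end GCG has 3 G/C ✓
length: length 19 ✓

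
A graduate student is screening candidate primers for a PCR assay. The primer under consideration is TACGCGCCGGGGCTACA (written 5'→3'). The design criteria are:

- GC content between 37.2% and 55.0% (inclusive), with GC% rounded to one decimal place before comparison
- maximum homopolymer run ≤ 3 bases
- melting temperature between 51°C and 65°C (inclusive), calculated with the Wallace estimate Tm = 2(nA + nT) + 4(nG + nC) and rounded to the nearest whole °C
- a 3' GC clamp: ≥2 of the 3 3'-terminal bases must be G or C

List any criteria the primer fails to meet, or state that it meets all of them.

Base counts: A=3, T=2, G=6, C=6 (length 17).
GC content: GC 12/17 = 70.6%, outside 37.2–55.0% ✗
homopolymer run: longest run = 4, exceeds 3 ✗
Tm: Tm = 2·5 + 4·12 = 58°C ✓
GC clamp: 3' end ACA has 1 G/C, need ≥2 ✗

Fails: GC content, homopolymer run, GC clamp.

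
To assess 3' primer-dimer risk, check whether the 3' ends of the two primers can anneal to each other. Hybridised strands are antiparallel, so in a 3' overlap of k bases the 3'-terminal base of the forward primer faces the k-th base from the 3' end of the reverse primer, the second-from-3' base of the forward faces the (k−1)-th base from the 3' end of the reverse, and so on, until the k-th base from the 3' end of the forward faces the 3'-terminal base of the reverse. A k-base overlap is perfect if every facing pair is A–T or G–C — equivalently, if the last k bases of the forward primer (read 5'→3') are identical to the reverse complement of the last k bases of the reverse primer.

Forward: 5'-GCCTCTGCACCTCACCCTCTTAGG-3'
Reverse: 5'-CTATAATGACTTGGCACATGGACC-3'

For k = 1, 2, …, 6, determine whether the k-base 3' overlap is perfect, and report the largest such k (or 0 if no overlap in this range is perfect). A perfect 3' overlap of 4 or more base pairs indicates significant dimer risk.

Last 6 bases (5'→3') — forward …CTTAGG, reverse …TGGACC.
Reverse complement of the reverse primer's last 6 bases: GGTCCA; its first k bases are the reverse complement of the reverse primer's last k bases, so a perfect k-base overlap needs the forward primer's last k bases to equal them.
Comparing (forward last k vs required): k=1: G vs G ✓; k=2: GG vs GG ✓; k=3: AGG vs GGT ✗; k=4: TAGG vs GGTC ✗; k=5: TTAGG vs GGTCC ✗; k=6: CTTAGG vs GGTCCA ✗.
Perfect overlaps at k = 1, 2; the largest is 2.

Longest perfect overlap: 2 complementary base pairs; below the dimer-risk threshold (threshold 4).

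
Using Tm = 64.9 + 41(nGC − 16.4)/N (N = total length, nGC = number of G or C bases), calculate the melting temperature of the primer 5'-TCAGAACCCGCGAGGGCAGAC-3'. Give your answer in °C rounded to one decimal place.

60.2°C

Base counts: A=6, T=1, G=7, C=7; G+C = 14, N = 21.
Tm = 64.9 + 41·(14 − 16.4)/21 = 64.9 + -98.40/21 = 60.2°C.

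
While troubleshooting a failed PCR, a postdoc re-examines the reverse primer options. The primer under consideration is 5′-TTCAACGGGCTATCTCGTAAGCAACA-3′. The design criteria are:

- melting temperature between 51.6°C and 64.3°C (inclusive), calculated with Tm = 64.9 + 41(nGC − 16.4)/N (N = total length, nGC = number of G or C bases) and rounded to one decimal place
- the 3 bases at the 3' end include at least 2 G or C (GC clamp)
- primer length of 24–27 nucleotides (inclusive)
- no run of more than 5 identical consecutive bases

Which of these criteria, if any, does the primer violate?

Fails: GC clamp.

Base counts: A=8, T=6, G=5, C=7 (length 26).
Tm: Tm = 64.9 + 41·(12 − 16.4)/26 = 58.0°C ✓
GC clamp: 3' end ACA has 1 G/C, need ≥2 ✗
length: length 26 ✓
homopolymer run: longest run = 3 ✓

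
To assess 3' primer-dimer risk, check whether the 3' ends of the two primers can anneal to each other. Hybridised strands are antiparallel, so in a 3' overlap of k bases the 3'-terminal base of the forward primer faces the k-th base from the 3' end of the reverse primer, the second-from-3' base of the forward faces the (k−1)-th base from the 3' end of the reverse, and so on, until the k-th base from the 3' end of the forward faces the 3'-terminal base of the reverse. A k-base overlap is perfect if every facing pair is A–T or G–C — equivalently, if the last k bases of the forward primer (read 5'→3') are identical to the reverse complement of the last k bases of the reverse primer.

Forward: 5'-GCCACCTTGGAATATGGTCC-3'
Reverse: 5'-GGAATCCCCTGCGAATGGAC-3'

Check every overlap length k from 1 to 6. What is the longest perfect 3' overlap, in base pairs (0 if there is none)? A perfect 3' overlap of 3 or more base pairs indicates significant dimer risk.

Last 6 bases (5'→3') — forward …TGGTCC, reverse …ATGGAC.
Reverse complement of the reverse primer's last 6 bases: GTCCAT; its first k bases are the reverse complement of the reverse primer's last k bases, so a perfect k-base overlap needs the forward primer's last k bases to equal them.
Comparing (forward last k vs required): k=1: C vs G ✗; k=2: CC vs GT ✗; k=3: TCC vs GTC ✗; k=4: GTCC vs GTCC ✓; k=5: GGTCC vs GTCCA ✗; k=6: TGGTCC vs GTCCAT ✗.
Only k = 4 is perfect, so the longest perfect 3' overlap is 4.

Longest perfect overlap: 4 complementary base pairs; significant dimer risk (threshold 3).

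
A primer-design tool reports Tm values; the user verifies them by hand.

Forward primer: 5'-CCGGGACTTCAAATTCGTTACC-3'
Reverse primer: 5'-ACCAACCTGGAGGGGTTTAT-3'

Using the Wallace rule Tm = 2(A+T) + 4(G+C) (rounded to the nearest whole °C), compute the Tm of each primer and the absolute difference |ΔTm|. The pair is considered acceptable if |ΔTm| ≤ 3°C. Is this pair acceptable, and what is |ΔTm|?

Forward: A=5 T=6 G=4 C=7 → Tm = 2·11 + 4·11 = 66°C.
Reverse: A=5 T=5 G=6 C=4 → Tm = 2·10 + 4·10 = 60°C.
|ΔTm| = |66 − 60| = 6°C, > 3°C.

|ΔTm| = 6°C; the pair is not acceptable.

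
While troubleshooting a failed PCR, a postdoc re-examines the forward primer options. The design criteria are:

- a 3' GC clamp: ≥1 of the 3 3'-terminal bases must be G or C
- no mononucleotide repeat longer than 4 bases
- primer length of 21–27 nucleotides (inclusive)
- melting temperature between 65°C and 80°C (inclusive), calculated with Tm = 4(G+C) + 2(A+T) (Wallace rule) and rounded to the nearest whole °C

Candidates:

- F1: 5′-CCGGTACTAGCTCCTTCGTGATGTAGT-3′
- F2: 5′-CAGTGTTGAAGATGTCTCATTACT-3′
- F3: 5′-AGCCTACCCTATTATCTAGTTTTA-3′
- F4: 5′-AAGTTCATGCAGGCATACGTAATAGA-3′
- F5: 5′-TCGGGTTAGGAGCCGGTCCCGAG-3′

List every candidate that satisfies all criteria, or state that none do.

F1 (27 nt, A=4 T=9 G=7 C=7): 3' end AGT has 1 G/C ✓; longest run = 2 ✓; length 27 ✓; Tm = 2·13 + 4·14 = 82°C, outside 65–80°C ✗ — fails.
F2 (24 nt, A=6 T=9 G=5 C=4): 3' end ACT has 1 G/C ✓; longest run = 2 ✓; length 24 ✓; Tm = 2·15 + 4·9 = 66°C ✓ — passes.
F3 (24 nt, A=6 T=10 G=2 C=6): 3' end TTA has 0 G/C, need ≥1 ✗; longest run = 4 ✓; length 24 ✓; Tm = 2·16 + 4·8 = 64°C, outside 65–80°C ✗ — fails.
F4 (26 nt, A=10 T=6 G=6 C=4): 3' end AGA has 1 G/C ✓; longest run = 2 ✓; length 26 ✓; Tm = 2·16 + 4·10 = 72°C ✓ — passes.
F5 (23 nt, A=3 T=4 G=10 C=6): 3' end GAG has 2 G/C ✓; longest run = 3 ✓; length 23 ✓; Tm = 2·7 + 4·16 = 78°C ✓ — passes.

F2, F4 and F5.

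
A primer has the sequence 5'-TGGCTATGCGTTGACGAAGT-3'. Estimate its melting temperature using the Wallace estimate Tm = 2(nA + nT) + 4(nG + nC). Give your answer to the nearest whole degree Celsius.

60°C

Base counts: A=4, T=6, G=7, C=3 (length 20).
Tm = 2·(4+6) + 4·(7+3) = 2·10 + 4·10 = 20 + 40 = 60°C.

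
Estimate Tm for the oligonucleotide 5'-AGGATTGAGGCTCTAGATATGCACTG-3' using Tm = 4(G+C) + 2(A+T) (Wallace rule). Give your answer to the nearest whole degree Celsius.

76°C

Base counts: A=7, T=7, G=8, C=4 (length 26).
Tm = 2·(7+7) + 4·(8+4) = 2·14 + 4·12 = 28 + 48 = 76°C.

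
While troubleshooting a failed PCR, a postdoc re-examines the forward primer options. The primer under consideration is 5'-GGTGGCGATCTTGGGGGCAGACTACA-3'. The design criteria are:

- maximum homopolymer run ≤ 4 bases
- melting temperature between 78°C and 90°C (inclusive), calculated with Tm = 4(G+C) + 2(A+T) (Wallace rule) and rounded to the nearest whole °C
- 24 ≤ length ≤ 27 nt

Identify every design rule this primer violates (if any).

Fails: homopolymer run.

Base counts: A=5, T=5, G=11, C=5 (length 26).
homopolymer run: longest run = 5, exceeds 4 ✗
Tm: Tm = 2·10 + 4·16 = 84°C ✓
length: length 26 ✓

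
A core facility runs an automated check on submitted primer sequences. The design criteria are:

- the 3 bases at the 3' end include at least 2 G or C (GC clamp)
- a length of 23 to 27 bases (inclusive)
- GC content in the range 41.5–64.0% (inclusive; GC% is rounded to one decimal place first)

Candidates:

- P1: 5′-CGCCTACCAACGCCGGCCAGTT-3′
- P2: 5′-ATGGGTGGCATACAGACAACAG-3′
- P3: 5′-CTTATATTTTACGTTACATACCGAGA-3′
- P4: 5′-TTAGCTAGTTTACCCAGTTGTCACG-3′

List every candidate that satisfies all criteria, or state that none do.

P4 only.

P1 (22 nt, A=4 T=3 G=5 C=10): 3' end GTT has 1 G/C, need ≥2 ✗; length 22, outside 23–27 ✗; GC 15/22 = 68.2%, outside 41.5–64.0% ✗ — fails.
P2 (22 nt, A=8 T=3 G=7 C=4): 3' end CAG has 2 G/C ✓; length 22, outside 23–27 ✗; GC 11/22 = 50.0% ✓ — fails.
P3 (26 nt, A=8 T=10 G=3 C=5): 3' end AGA has 1 G/C, need ≥2 ✗; length 26 ✓; GC 8/26 = 30.8%, outside 41.5–64.0% ✗ — fails.
P4 (25 nt, A=5 T=9 G=5 C=6): 3' end ACG has 2 G/C ✓; length 25 ✓; GC 11/25 = 44.0% ✓ — passes.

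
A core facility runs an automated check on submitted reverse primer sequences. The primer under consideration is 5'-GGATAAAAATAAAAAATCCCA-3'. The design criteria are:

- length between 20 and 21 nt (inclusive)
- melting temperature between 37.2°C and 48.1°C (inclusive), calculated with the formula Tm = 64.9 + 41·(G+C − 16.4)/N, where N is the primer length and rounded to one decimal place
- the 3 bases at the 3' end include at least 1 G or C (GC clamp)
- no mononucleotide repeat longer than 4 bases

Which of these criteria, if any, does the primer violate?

Fails: homopolymer run.

Base counts: A=13, T=3, G=2, C=3 (length 21).
length: length 21 ✓
Tm: Tm = 64.9 + 41·(5 − 16.4)/21 = 42.6°C ✓
GC clamp: 3' end CCA has 2 G/C ✓
homopolymer run: longest run = 6, exceeds 4 ✗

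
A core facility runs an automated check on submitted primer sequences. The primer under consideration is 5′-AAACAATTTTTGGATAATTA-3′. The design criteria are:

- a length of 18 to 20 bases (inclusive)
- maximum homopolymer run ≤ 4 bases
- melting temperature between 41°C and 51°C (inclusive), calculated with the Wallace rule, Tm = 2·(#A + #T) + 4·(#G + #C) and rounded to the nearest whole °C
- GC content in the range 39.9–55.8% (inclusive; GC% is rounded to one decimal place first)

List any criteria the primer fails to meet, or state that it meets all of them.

Fails: homopolymer run, GC content.

Base counts: A=9, T=8, G=2, C=1 (length 20).
length: length 20 ✓
homopolymer run: longest run = 5, exceeds 4 ✗
Tm: Tm = 2·17 + 4·3 = 46°C ✓
GC content: GC 3/20 = 15.0%, outside 39.9–55.8% ✗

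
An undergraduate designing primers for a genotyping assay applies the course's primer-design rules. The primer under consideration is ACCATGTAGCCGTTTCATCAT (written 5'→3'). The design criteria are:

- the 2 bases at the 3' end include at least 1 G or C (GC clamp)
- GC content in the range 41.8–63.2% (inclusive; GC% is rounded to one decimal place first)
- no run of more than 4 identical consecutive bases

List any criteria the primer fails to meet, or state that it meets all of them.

Fails: GC clamp.

Base counts: A=5, T=7, G=3, C=6 (length 21).
GC clamp: 3' end AT has 0 G/C, need ≥1 ✗
GC content: GC 9/21 = 42.9% ✓
homopolymer run: longest run = 3 ✓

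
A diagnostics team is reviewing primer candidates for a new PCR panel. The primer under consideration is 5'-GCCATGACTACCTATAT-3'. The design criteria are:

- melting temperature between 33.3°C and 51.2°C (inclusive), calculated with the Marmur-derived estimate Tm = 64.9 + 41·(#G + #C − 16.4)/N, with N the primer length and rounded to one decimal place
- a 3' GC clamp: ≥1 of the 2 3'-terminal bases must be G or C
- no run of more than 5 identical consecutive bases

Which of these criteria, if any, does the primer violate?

Base counts: A=5, T=5, G=2, C=5 (length 17).
Tm: Tm = 64.9 + 41·(7 − 16.4)/17 = 42.2°C ✓
GC clamp: 3' end AT has 0 G/C, need ≥1 ✗
homopolymer run: longest run = 2 ✓

Fails: GC clamp.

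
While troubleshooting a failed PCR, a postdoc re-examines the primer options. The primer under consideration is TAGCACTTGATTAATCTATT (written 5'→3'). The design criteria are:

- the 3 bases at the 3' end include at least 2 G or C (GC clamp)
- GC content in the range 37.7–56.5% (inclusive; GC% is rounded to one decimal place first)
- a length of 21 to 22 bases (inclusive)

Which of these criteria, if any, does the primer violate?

Base counts: A=6, T=9, G=2, C=3 (length 20).
GC clamp: 3' end ATT has 0 G/C, need ≥2 ✗
GC content: GC 5/20 = 25.0%, outside 37.7–56.5% ✗
length: length 20, outside 21–22 ✗

Fails: GC clamp, GC content, length.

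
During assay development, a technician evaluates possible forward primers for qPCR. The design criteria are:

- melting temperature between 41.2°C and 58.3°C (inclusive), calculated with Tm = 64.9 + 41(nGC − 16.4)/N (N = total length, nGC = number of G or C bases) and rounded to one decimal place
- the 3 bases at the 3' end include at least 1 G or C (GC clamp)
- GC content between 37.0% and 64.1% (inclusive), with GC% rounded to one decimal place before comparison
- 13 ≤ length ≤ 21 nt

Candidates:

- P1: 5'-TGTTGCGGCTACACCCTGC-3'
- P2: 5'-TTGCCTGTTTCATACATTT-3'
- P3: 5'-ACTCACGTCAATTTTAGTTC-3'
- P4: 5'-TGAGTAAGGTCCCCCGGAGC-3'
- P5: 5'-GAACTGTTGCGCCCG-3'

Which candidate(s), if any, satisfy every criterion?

P1 (19 nt, A=2 T=5 G=5 C=7): Tm = 64.9 + 41·(12 − 16.4)/19 = 55.4°C ✓; 3' end TGC has 2 G/C ✓; GC 12/19 = 63.2% ✓; length 19 ✓ — passes.
P2 (19 nt, A=3 T=10 G=2 C=4): Tm = 64.9 + 41·(6 − 16.4)/19 = 42.5°C ✓; 3' end TTT has 0 G/C, need ≥1 ✗; GC 6/19 = 31.6%, outside 37.0–64.1% ✗; length 19 ✓ — fails.
P3 (20 nt, A=5 T=8 G=2 C=5): Tm = 64.9 + 41·(7 − 16.4)/20 = 45.6°C ✓; 3' end TTC has 1 G/C ✓; GC 7/20 = 35.0%, outside 37.0–64.1% ✗; length 20 ✓ — fails.
P4 (20 nt, A=4 T=3 G=7 C=6): Tm = 64.9 + 41·(13 − 16.4)/20 = 57.9°C ✓; 3' end AGC has 2 G/C ✓; GC 13/20 = 65.0%, outside 37.0–64.1% ✗; length 20 ✓ — fails.
P5 (15 nt, A=2 T=3 G=5 C=5): Tm = 64.9 + 41·(10 − 16.4)/15 = 47.4°C ✓; 3' end CCG has 3 G/C ✓; GC 10/15 = 66.7%, outside 37.0–64.1% ✗; length 15 ✓ — fails.

P1 only.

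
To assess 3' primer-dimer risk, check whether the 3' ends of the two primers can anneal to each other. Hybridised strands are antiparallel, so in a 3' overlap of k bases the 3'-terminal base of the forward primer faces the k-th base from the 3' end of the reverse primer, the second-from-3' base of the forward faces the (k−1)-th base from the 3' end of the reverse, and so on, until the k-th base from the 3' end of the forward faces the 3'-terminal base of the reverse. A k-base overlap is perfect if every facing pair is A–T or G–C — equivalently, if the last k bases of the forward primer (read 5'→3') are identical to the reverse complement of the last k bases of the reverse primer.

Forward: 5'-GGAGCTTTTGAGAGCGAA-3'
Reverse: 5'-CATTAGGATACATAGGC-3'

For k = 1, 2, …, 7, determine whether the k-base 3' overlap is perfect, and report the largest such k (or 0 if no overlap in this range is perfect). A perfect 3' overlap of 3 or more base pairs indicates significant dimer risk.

Last 7 bases (5'→3') — forward …GAGCGAA, reverse …CATAGGC.
Reverse complement of the reverse primer's last 7 bases: GCCTATG; its first k bases are the reverse complement of the reverse primer's last k bases, so a perfect k-base overlap needs the forward primer's last k bases to equal them.
Comparing (forward last k vs required): k=1: A vs G ✗; k=2: AA vs GC ✗; k=3: GAA vs GCC ✗; k=4: CGAA vs GCCT ✗; k=5: GCGAA vs GCCTA ✗; k=6: AGCGAA vs GCCTAT ✗; k=7: GAGCGAA vs GCCTATG ✗.
No overlap length from 1 to 7 is perfect, so the longest perfect 3' overlap is 0.

Longest perfect overlap: 0 complementary base pairs; below the dimer-risk threshold (threshold 3).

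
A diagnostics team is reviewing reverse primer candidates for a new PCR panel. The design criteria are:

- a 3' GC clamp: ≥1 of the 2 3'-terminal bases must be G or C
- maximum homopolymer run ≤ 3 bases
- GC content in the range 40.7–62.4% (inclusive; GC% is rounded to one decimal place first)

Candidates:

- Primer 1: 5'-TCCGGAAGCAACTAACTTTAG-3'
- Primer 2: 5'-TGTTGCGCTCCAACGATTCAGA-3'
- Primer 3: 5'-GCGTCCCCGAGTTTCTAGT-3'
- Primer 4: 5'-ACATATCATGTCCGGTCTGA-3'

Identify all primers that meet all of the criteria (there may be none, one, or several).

Primer 1 (21 nt, A=7 T=5 G=4 C=5): 3' end AG has 1 G/C ✓; longest run = 3 ✓; GC 9/21 = 42.9% ✓ — passes.
Primer 2 (22 nt, A=5 T=6 G=5 C=6): 3' end GA has 1 G/C ✓; longest run = 2 ✓; GC 11/22 = 50.0% ✓ — passes.
Primer 3 (19 nt, A=2 T=6 G=5 C=6): 3' end GT has 1 G/C ✓; longest run = 4, exceeds 3 ✗; GC 11/19 = 57.9% ✓ — fails.
Primer 4 (20 nt, A=5 T=6 G=4 C=5): 3' end GA has 1 G/C ✓; longest run = 2 ✓; GC 9/20 = 45.0% ✓ — passes.

Primer 1, Primer 2 and Primer 4.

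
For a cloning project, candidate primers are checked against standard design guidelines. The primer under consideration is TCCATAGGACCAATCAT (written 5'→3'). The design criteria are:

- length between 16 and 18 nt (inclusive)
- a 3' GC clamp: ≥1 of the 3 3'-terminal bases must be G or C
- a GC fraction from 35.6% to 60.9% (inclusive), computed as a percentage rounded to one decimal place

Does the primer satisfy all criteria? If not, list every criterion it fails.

Meets all criteria.

Base counts: A=6, T=4, G=2, C=5 (length 17).
length: length 17 ✓
GC clamp: 3' end CAT has 1 G/C ✓
GC content: GC 7/17 = 41.2% ✓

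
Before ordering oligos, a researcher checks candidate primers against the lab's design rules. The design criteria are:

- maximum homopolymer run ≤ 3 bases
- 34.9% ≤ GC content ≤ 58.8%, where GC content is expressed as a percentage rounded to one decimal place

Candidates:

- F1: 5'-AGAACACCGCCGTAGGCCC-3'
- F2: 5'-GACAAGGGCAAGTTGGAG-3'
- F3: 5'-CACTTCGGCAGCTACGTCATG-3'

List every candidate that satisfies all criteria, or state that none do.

F1 (19 nt, A=5 T=1 G=5 C=8): longest run = 3 ✓; GC 13/19 = 68.4%, outside 34.9–58.8% ✗ — fails.
F2 (18 nt, A=6 T=2 G=8 C=2): longest run = 3 ✓; GC 10/18 = 55.6% ✓ — passes.
F3 (21 nt, A=4 T=5 G=5 C=7): longest run = 2 ✓; GC 12/21 = 57.1% ✓ — passes.

F2 and F3.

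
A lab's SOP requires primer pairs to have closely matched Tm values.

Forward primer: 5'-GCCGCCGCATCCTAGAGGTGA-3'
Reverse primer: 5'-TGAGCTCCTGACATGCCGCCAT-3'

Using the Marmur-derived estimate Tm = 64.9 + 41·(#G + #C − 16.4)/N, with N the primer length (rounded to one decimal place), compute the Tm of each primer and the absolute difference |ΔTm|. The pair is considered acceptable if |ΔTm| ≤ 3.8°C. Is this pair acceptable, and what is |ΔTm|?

|ΔTm| = 1.6°C; the pair is acceptable.

Forward: G+C = 14, N = 21 → Tm = 64.9 + 41·(14 − 16.4)/21 = 60.2°C.
Reverse: G+C = 13, N = 22 → Tm = 64.9 + 41·(13 − 16.4)/22 = 58.6°C.
|ΔTm| = |60.2 − 58.6| = 1.6°C, ≤ 3.8°C.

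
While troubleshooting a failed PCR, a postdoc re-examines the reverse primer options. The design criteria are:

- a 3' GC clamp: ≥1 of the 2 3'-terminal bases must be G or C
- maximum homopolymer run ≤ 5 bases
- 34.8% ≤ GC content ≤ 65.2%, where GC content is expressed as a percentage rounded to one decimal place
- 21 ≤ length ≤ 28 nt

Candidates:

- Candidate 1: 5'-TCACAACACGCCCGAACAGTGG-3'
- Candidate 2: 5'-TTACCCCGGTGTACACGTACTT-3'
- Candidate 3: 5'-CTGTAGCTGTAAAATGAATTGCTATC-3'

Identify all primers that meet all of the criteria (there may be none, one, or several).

Candidate 1 only.

Candidate 1 (22 nt, A=7 T=2 G=5 C=8): 3' end GG has 2 G/C ✓; longest run = 3 ✓; GC 13/22 = 59.1% ✓; length 22 ✓ — passes.
Candidate 2 (22 nt, A=4 T=7 G=4 C=7): 3' end TT has 0 G/C, need ≥1 ✗; longest run = 4 ✓; GC 11/22 = 50.0% ✓; length 22 ✓ — fails.
Candidate 3 (26 nt, A=8 T=9 G=5 C=4): 3' end TC has 1 G/C ✓; longest run = 4 ✓; GC 9/26 = 34.6%, outside 34.8–65.2% ✗; length 26 ✓ — fails.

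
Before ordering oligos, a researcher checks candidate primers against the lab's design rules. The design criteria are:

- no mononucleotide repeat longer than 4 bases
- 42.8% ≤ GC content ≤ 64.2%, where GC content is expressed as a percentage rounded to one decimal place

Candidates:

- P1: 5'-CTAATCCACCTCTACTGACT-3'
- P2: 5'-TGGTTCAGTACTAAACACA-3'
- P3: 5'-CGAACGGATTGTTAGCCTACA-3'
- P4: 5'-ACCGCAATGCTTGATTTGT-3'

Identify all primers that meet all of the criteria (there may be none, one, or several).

P1 (20 nt, A=5 T=6 G=1 C=8): longest run = 2 ✓; GC 9/20 = 45.0% ✓ — passes.
P2 (19 nt, A=7 T=5 G=3 C=4): longest run = 3 ✓; GC 7/19 = 36.8%, outside 42.8–64.2% ✗ — fails.
P3 (21 nt, A=6 T=5 G=5 C=5): longest run = 2 ✓; GC 10/21 = 47.6% ✓ — passes.
P4 (19 nt, A=4 T=7 G=4 C=4): longest run = 3 ✓; GC 8/19 = 42.1%, outside 42.8–64.2% ✗ — fails.

P1 and P3.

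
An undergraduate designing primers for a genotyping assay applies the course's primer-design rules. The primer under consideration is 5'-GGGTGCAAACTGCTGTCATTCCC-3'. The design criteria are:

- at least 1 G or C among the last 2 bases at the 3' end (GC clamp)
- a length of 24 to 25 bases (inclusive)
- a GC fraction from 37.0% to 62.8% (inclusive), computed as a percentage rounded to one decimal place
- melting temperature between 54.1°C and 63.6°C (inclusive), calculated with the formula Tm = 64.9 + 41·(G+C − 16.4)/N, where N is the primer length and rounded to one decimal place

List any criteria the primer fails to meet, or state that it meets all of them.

Base counts: A=4, T=6, G=6, C=7 (length 23).
GC clamp: 3' end CC has 2 G/C ✓
length: length 23, outside 24–25 ✗
GC content: GC 13/23 = 56.5% ✓
Tm: Tm = 64.9 + 41·(13 − 16.4)/23 = 58.8°C ✓

Fails: length.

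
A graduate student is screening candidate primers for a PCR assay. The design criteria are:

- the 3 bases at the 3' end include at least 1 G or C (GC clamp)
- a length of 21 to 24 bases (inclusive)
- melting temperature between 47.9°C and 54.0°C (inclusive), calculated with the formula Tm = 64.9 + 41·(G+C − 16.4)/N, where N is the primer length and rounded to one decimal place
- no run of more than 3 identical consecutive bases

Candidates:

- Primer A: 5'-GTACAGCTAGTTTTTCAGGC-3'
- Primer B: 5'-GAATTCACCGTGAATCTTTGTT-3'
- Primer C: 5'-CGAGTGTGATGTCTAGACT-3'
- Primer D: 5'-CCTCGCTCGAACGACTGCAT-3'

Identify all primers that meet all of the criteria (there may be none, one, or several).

Primer B only.

Primer A (20 nt, A=4 T=7 G=5 C=4): 3' end GGC has 3 G/C ✓; length 20, outside 21–24 ✗; Tm = 64.9 + 41·(9 − 16.4)/20 = 49.7°C ✓; longest run = 5, exceeds 3 ✗ — fails.
Primer B (22 nt, A=5 T=9 G=4 C=4): 3' end GTT has 1 G/C ✓; length 22 ✓; Tm = 64.9 + 41·(8 − 16.4)/22 = 49.2°C ✓; longest run = 3 ✓ — passes.
Primer C (19 nt, A=4 T=6 G=6 C=3): 3' end ACT has 1 G/C ✓; length 19, outside 21–24 ✗; Tm = 64.9 + 41·(9 − 16.4)/19 = 48.9°C ✓; longest run = 1 ✓ — fails.
Primer D (20 nt, A=4 T=4 G=4 C=8): 3' end CAT has 1 G/C ✓; length 20, outside 21–24 ✗; Tm = 64.9 + 41·(12 − 16.4)/20 = 55.9°C, outside 47.9–54.0°C ✗; longest run = 2 ✓ — fails.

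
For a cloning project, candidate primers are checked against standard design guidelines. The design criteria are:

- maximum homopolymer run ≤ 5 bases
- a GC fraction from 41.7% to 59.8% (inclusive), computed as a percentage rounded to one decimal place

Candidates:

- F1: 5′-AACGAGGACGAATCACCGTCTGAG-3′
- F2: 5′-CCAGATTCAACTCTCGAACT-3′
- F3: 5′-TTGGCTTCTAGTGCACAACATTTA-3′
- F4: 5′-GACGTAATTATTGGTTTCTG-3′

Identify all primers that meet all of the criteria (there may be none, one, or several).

F1 (24 nt, A=8 T=3 G=7 C=6): longest run = 2 ✓; GC 13/24 = 54.2% ✓ — passes.
F2 (20 nt, A=6 T=5 G=2 C=7): longest run = 2 ✓; GC 9/20 = 45.0% ✓ — passes.
F3 (24 nt, A=6 T=9 G=4 C=5): longest run = 3 ✓; GC 9/24 = 37.5%, outside 41.7–59.8% ✗ — fails.
F4 (20 nt, A=4 T=9 G=5 C=2): longest run = 3 ✓; GC 7/20 = 35.0%, outside 41.7–59.8% ✗ — fails.

F1 and F2.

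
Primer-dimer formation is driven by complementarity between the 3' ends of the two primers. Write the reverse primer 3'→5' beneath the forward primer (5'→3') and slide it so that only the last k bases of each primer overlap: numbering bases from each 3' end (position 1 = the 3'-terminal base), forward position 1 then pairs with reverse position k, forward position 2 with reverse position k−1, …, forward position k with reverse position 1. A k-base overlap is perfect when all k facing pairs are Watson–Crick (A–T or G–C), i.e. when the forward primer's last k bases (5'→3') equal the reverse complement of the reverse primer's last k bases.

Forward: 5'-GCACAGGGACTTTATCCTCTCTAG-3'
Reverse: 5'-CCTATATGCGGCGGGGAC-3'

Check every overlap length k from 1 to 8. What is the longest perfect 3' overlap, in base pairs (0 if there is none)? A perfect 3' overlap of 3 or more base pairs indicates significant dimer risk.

Last 8 bases (5'→3') — forward …CTCTCTAG, reverse …GCGGGGAC.
Reverse complement of the reverse primer's last 8 bases: GTCCCCGC; its first k bases are the reverse complement of the reverse primer's last k bases, so a perfect k-base overlap needs the forward primer's last k bases to equal them.
Comparing (forward last k vs required): k=1: G vs G ✓; k=2: AG vs GT ✗; k=3: TAG vs GTC ✗; k=4: CTAG vs GTCC ✗; k=5: TCTAG vs GTCCC ✗; k=6: CTCTAG vs GTCCCC ✗; k=7: TCTCTAG vs GTCCCCG ✗; k=8: CTCTCTAG vs GTCCCCGC ✗.
Only k = 1 is perfect, so the longest perfect 3' overlap is 1.

Longest perfect overlap: 1 complementary base pair; below the dimer-risk threshold (threshold 3).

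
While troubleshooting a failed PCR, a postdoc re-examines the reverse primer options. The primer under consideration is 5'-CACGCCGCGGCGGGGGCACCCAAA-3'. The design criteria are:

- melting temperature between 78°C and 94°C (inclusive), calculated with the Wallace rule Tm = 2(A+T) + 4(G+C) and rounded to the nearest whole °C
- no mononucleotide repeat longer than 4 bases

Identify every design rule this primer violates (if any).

Base counts: A=5, T=0, G=9, C=10 (length 24).
Tm: Tm = 2·5 + 4·19 = 86°C ✓
homopolymer run: longest run = 5, exceeds 4 ✗

Fails: homopolymer run.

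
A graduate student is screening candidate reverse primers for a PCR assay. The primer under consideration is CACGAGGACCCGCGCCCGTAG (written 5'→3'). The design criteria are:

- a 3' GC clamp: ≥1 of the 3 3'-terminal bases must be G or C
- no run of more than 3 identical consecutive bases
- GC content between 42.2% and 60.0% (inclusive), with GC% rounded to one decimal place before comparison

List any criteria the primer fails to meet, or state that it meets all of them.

Fails: GC content.

Base counts: A=4, T=1, G=7, C=9 (length 21).
GC clamp: 3' end TAG has 1 G/C ✓
homopolymer run: longest run = 3 ✓
GC content: GC 16/21 = 76.2%, outside 42.2–60.0% ✗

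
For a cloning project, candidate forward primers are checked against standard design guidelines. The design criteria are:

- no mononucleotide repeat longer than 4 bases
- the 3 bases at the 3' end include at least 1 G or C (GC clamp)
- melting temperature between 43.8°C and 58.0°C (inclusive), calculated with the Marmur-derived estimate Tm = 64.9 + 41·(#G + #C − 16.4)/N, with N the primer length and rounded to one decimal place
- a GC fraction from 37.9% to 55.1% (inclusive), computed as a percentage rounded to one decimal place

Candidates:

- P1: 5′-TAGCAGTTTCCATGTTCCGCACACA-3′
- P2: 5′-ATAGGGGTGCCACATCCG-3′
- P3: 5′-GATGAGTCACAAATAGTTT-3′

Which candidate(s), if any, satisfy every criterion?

P1 only.

P1 (25 nt, A=6 T=7 G=4 C=8): longest run = 3 ✓; 3' end ACA has 1 G/C ✓; Tm = 64.9 + 41·(12 − 16.4)/25 = 57.7°C ✓; GC 12/25 = 48.0% ✓ — passes.
P2 (18 nt, A=4 T=3 G=6 C=5): longest run = 4 ✓; 3' end CCG has 3 G/C ✓; Tm = 64.9 + 41·(11 − 16.4)/18 = 52.6°C ✓; GC 11/18 = 61.1%, outside 37.9–55.1% ✗ — fails.
P3 (19 nt, A=7 T=6 G=4 C=2): longest run = 3 ✓; 3' end TTT has 0 G/C, need ≥1 ✗; Tm = 64.9 + 41·(6 − 16.4)/19 = 42.5°C, outside 43.8–58.0°C ✗; GC 6/19 = 31.6%, outside 37.9–55.1% ✗ — fails.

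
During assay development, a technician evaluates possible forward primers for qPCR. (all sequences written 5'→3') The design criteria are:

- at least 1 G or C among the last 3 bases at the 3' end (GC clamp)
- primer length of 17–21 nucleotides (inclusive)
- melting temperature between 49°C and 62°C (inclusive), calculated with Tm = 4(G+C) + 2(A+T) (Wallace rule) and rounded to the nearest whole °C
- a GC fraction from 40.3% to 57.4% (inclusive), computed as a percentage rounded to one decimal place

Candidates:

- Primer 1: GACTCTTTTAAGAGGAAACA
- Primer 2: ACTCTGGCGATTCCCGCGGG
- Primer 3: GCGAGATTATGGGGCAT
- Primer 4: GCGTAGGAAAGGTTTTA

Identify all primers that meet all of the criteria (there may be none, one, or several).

Primer 3 only.

Primer 1 (20 nt, A=8 T=5 G=4 C=3): 3' end ACA has 1 G/C ✓; length 20 ✓; Tm = 2·13 + 4·7 = 54°C ✓; GC 7/20 = 35.0%, outside 40.3–57.4% ✗ — fails.
Primer 2 (20 nt, A=2 T=4 G=7 C=7): 3' end GGG has 3 G/C ✓; length 20 ✓; Tm = 2·6 + 4·14 = 68°C, outside 49–62°C ✗; GC 14/20 = 70.0%, outside 40.3–57.4% ✗ — fails.
Primer 3 (17 nt, A=4 T=4 G=7 C=2): 3' end CAT has 1 G/C ✓; length 17 ✓; Tm = 2·8 + 4·9 = 52°C ✓; GC 9/17 = 52.9% ✓ — passes.
Primer 4 (17 nt, A=5 T=5 G=6 C=1): 3' end TTA has 0 G/C, need ≥1 ✗; length 17 ✓; Tm = 2·10 + 4·7 = 48°C, outside 49–62°C ✗; GC 7/17 = 41.2% ✓ — fails.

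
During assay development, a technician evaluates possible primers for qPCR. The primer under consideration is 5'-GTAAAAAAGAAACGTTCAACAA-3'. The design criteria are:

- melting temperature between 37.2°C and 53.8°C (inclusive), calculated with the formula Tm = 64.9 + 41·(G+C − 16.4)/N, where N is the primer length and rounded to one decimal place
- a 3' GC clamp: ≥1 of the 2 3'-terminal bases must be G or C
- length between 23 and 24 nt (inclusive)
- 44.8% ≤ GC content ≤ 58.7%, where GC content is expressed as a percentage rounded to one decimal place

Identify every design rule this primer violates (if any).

Fails: GC clamp, length, GC content.

Base counts: A=13, T=3, G=3, C=3 (length 22).
Tm: Tm = 64.9 + 41·(6 − 16.4)/22 = 45.5°C ✓
GC clamp: 3' end AA has 0 G/C, need ≥1 ✗
length: length 22, outside 23–24 ✗
GC content: GC 6/22 = 27.3%, outside 44.8–58.7% ✗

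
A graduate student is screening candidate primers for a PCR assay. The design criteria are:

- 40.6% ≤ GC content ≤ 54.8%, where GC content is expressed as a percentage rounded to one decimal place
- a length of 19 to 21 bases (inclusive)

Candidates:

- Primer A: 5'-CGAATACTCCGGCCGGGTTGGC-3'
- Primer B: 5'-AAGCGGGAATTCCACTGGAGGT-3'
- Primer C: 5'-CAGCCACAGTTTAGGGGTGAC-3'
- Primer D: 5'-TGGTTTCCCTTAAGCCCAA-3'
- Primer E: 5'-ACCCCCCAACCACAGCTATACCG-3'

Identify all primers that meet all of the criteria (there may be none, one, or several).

Primer A (22 nt, A=3 T=4 G=8 C=7): GC 15/22 = 68.2%, outside 40.6–54.8% ✗; length 22, outside 19–21 ✗ — fails.
Primer B (22 nt, A=6 T=4 G=8 C=4): GC 12/22 = 54.5% ✓; length 22, outside 19–21 ✗ — fails.
Primer C (21 nt, A=5 T=4 G=7 C=5): GC 12/21 = 57.1%, outside 40.6–54.8% ✗; length 21 ✓ — fails.
Primer D (19 nt, A=4 T=6 G=3 C=6): GC 9/19 = 47.4% ✓; length 19 ✓ — passes.
Primer E (23 nt, A=7 T=2 G=2 C=12): GC 14/23 = 60.9%, outside 40.6–54.8% ✗; length 23, outside 19–21 ✗ — fails.

Primer D only.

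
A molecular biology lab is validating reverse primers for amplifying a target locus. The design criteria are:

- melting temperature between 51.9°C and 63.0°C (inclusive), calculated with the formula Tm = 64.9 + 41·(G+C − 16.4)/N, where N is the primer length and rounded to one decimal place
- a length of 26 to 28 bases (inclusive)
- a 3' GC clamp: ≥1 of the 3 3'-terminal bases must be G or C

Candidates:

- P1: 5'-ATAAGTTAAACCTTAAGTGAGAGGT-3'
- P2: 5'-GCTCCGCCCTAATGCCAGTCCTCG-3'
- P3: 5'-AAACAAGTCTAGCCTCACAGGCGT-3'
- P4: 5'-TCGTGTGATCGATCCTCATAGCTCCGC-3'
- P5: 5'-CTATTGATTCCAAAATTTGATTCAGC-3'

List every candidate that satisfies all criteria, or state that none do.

P1 (25 nt, A=10 T=7 G=6 C=2): Tm = 64.9 + 41·(8 − 16.4)/25 = 51.1°C, outside 51.9–63.0°C ✗; length 25, outside 26–28 ✗; 3' end GGT has 2 G/C ✓ — fails.
P2 (24 nt, A=3 T=5 G=5 C=11): Tm = 64.9 + 41·(16 − 16.4)/24 = 64.2°C, outside 51.9–63.0°C ✗; length 24, outside 26–28 ✗; 3' end TCG has 2 G/C ✓ — fails.
P3 (24 nt, A=8 T=4 G=5 C=7): Tm = 64.9 + 41·(12 − 16.4)/24 = 57.4°C ✓; length 24, outside 26–28 ✗; 3' end CGT has 2 G/C ✓ — fails.
P4 (27 nt, A=4 T=8 G=6 C=9): Tm = 64.9 + 41·(15 − 16.4)/27 = 62.8°C ✓; length 27 ✓; 3' end CGC has 3 G/C ✓ — passes.
P5 (26 nt, A=8 T=10 G=3 C=5): Tm = 64.9 + 41·(8 − 16.4)/26 = 51.7°C, outside 51.9–63.0°C ✗; length 26 ✓; 3' end AGC has 2 G/C ✓ — fails.

P4 only.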